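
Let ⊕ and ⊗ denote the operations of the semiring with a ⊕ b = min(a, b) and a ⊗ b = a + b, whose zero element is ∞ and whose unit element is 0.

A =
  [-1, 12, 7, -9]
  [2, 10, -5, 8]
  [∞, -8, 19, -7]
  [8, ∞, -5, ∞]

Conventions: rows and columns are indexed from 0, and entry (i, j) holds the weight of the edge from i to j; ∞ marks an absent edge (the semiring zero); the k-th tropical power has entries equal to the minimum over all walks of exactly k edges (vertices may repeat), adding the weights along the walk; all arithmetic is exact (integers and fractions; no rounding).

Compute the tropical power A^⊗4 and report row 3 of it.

A^⊗2:
  [-2, -1, -14, -10]
  [1, -13, 3, -12]
  [-6, 2, -13, 0]
  [7, -13, 14, -12]
A^⊗3:
  [-3, -22, -15, -21]
  [-11, -5, -18, -8]
  [-7, -21, -5, -20]
  [-11, -3, -18, -5]
A^⊗4:
  [-20, -23, -27, -22]
  [-12, -26, -13, -25]
  [-19, -13, -26, -16]
  [-12, -26, -10, -25]
Answer: row 3 of A^⊗4 = [-12, -26, -10, -25]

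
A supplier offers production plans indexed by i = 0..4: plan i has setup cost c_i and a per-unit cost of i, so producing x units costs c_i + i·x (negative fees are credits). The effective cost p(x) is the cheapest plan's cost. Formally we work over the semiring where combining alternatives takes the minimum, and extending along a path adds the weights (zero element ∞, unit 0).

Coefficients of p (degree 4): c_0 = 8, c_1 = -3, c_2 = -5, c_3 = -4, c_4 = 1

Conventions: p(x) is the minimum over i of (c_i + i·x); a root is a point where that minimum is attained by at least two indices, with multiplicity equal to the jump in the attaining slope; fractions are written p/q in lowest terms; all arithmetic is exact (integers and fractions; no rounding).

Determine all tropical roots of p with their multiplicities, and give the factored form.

hull edge (i=0, c=8) to (i=1, c=-3): slope -11, span 1
hull edge (i=1, c=-3) to (i=2, c=-5): slope -2, span 1
hull edge (i=2, c=-5) to (i=3, c=-4): slope 1, span 1
hull edge (i=3, c=-4) to (i=4, c=1): slope 5, span 1
Factored form: p(x) = 1 ⊗ (x ⊕ (-5)) ⊗ (x ⊕ (-1)) ⊗ (x ⊕ 2) ⊗ (x ⊕ 11)
Answer: roots = -5 (mult 1), -1 (mult 1), 2 (mult 1), 11 (mult 1)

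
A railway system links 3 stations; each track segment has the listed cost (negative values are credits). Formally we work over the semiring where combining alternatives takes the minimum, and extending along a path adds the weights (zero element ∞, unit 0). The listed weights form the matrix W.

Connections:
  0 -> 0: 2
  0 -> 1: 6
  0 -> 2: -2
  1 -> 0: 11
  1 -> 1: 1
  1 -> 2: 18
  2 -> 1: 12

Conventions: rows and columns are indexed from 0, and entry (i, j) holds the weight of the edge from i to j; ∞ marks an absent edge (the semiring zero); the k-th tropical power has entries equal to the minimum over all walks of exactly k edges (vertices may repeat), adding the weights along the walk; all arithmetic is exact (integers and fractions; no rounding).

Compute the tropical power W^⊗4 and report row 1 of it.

W^⊗2:
  [4, 7, 0]
  [12, 2, 9]
  [23, 13, 30]
W^⊗3:
  [6, 8, 2]
  [13, 3, 10]
  [24, 14, 21]
W^⊗4:
  [8, 9, 4]
  [14, 4, 11]
  [25, 15, 22]
Answer: row 1 of W^⊗4 = [14, 4, 11]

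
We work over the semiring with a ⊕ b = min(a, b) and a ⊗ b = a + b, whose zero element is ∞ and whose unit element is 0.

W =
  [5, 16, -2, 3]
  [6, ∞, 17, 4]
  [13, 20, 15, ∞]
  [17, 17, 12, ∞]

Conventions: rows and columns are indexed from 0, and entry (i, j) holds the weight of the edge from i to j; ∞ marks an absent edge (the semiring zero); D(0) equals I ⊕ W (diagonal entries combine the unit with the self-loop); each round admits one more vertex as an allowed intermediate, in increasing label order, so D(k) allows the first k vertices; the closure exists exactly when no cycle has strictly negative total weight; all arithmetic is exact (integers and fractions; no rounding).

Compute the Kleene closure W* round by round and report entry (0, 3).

D(0):
  [0, 16, -2, 3]
  [6, 0, 17, 4]
  [13, 20, 0, ∞]
  [17, 17, 12, 0]
D(1):
  [0, 16, -2, 3]
  [6, 0, 4, 4]
  [13, 20, 0, 16]
  [17, 17, 12, 0]
D(2):
  [0, 16, -2, 3]
  [6, 0, 4, 4]
  [13, 20, 0, 16]
  [17, 17, 12, 0]
D(3):
  [0, 16, -2, 3]
  [6, 0, 4, 4]
  [13, 20, 0, 16]
  [17, 17, 12, 0]
D(4):
  [0, 16, -2, 3]
  [6, 0, 4, 4]
  [13, 20, 0, 16]
  [17, 17, 12, 0]
Answer: W*[0][3] = 3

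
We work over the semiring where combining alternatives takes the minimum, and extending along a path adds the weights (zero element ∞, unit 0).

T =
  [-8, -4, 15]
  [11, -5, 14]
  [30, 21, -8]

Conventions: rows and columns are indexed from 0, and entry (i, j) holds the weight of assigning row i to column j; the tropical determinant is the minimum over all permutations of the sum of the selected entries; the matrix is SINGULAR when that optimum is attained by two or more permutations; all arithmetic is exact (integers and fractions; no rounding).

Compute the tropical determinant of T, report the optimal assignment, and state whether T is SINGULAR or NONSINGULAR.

σ = (0, 1, 2): (-8) + (-5) + (-8) = -21
σ = (0, 2, 1): (-8) + 14 + 21 = 27
σ = (1, 0, 2): (-4) + 11 + (-8) = -1
σ = (1, 2, 0): (-4) + 14 + 30 = 40
σ = (2, 0, 1): 15 + 11 + 21 = 47
σ = (2, 1, 0): 15 + (-5) + 30 = 40
Optimal value attained by: σ = (0, 1, 2).
Answer: det⊕(T) = -21; verdict: NONSINGULAR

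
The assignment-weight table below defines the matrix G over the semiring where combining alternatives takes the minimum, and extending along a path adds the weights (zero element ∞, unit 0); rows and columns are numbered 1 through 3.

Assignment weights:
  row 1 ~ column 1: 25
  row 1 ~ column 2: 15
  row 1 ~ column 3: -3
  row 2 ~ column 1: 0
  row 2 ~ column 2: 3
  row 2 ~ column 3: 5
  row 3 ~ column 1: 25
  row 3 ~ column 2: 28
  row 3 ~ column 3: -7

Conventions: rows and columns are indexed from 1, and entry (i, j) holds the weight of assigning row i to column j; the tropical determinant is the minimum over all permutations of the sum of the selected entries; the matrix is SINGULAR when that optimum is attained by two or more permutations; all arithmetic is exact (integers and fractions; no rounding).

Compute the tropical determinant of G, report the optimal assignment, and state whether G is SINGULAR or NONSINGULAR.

σ = (1, 2, 3): 25 + 3 + (-7) = 21
σ = (1, 3, 2): 25 + 5 + 28 = 58
σ = (2, 1, 3): 15 + 0 + (-7) = 8
σ = (2, 3, 1): 15 + 5 + 25 = 45
σ = (3, 1, 2): (-3) + 0 + 28 = 25
σ = (3, 2, 1): (-3) + 3 + 25 = 25
Optimal value attained by: σ = (2, 1, 3).
Answer: det⊕(G) = 8; verdict: NONSINGULAR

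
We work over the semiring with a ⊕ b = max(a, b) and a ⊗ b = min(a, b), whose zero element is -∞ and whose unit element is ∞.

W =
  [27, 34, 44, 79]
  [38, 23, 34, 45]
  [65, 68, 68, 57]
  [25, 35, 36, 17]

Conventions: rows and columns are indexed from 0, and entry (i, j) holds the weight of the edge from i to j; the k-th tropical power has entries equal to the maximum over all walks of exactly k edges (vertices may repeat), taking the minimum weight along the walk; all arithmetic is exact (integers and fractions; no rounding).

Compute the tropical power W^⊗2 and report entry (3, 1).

W^⊗2:
  [44, 44, 44, 44]
  [34, 35, 38, 38]
  [65, 68, 68, 65]
  [36, 36, 36, 36]
Key observation: the optimum is the walk 3->2->1, with weight 36 min 68 = 36.
Optimal value attained by: walk 3->2->1.
Answer: (W^⊗2)[3][1] = 36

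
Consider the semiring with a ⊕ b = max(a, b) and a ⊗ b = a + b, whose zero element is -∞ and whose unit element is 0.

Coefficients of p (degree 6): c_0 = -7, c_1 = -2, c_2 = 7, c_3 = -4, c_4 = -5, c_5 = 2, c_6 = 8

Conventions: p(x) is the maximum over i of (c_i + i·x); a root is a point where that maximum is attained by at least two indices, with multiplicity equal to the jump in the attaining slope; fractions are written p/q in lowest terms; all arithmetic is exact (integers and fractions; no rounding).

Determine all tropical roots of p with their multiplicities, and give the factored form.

hull edge (i=0, c=-7) to (i=2, c=7): slope 7, span 2
hull edge (i=2, c=7) to (i=6, c=8): slope 1/4, span 4
Factored form: p(x) = 8 ⊗ (x ⊕ (-7)) ⊗ (x ⊕ (-7)) ⊗ (x ⊕ (-1/4)) ⊗ (x ⊕ (-1/4)) ⊗ (x ⊕ (-1/4)) ⊗ (x ⊕ (-1/4))
Answer: roots = -7 (mult 2), -1/4 (mult 4)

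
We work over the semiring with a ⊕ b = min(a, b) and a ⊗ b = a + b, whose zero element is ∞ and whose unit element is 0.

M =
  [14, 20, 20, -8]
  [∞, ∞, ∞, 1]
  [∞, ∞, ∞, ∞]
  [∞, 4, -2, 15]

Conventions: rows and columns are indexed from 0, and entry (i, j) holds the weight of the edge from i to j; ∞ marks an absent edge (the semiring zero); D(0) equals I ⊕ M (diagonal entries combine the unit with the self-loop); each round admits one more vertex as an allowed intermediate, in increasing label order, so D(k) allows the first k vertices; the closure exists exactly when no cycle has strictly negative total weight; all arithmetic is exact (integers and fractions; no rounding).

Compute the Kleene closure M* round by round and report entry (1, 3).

D(0):
  [0, 20, 20, -8]
  [∞, 0, ∞, 1]
  [∞, ∞, 0, ∞]
  [∞, 4, -2, 0]
D(1):
  [0, 20, 20, -8]
  [∞, 0, ∞, 1]
  [∞, ∞, 0, ∞]
  [∞, 4, -2, 0]
D(2):
  [0, 20, 20, -8]
  [∞, 0, ∞, 1]
  [∞, ∞, 0, ∞]
  [∞, 4, -2, 0]
D(3):
  [0, 20, 20, -8]
  [∞, 0, ∞, 1]
  [∞, ∞, 0, ∞]
  [∞, 4, -2, 0]
D(4):
  [0, -4, -10, -8]
  [∞, 0, -1, 1]
  [∞, ∞, 0, ∞]
  [∞, 4, -2, 0]
Answer: M*[1][3] = 1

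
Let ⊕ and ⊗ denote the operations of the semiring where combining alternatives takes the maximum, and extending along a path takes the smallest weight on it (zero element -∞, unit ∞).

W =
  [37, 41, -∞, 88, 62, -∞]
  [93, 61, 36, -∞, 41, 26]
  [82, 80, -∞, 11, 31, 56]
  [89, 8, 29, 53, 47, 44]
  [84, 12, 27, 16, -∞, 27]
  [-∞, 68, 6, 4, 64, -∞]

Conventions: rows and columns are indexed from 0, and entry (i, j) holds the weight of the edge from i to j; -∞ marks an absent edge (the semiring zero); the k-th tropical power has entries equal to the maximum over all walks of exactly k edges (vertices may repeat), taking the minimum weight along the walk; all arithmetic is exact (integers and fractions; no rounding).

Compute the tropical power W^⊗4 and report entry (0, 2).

W^⊗2:
  [88, 41, 36, 53, 47, 44]
  [61, 61, 36, 88, 62, 36]
  [80, 61, 36, 82, 62, 27]
  [53, 44, 29, 88, 62, 44]
  [37, 41, 16, 84, 62, 27]
  [68, 61, 36, 16, 41, 27]
W^⊗3:
  [53, 44, 36, 88, 62, 44]
  [88, 61, 36, 61, 61, 44]
  [82, 61, 36, 80, 62, 44]
  [88, 44, 36, 53, 53, 44]
  [84, 41, 36, 53, 47, 44]
  [61, 61, 36, 68, 62, 36]
W^⊗4:
  [88, 44, 36, 53, 53, 44]
  [61, 61, 36, 88, 62, 44]
  [80, 61, 36, 82, 62, 44]
  [53, 44, 36, 88, 62, 44]
  [53, 44, 36, 84, 62, 44]
  [68, 61, 36, 61, 61, 44]
Key observation: the optimum is the walk 0->0->0->1->2, with weight 37 min 37 min 41 min 36 = 36.
Optimal value attained by: walk 0->0->0->1->2.
Answer: (W^⊗4)[0][2] = 36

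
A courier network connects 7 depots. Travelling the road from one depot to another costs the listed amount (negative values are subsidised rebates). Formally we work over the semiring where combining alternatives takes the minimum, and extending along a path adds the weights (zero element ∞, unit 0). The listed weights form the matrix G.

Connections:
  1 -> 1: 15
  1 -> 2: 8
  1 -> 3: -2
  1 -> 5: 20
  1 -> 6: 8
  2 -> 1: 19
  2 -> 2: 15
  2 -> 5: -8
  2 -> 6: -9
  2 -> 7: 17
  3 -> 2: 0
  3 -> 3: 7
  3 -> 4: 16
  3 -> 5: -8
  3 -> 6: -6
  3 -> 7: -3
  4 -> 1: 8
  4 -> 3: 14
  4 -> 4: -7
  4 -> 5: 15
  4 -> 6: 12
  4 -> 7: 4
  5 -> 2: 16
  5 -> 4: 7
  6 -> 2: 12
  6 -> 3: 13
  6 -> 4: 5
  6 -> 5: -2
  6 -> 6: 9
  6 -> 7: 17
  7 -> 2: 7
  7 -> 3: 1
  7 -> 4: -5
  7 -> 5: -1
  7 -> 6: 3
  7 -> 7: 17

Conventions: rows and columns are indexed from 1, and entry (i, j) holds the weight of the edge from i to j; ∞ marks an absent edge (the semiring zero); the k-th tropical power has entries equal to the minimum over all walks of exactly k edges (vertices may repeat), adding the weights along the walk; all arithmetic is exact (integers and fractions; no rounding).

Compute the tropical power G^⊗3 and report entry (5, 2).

G^⊗2:
  [27, -2, 5, 13, -10, -8, -5]
  [34, 3, 4, -4, -11, 0, 8]
  [19, 4, -2, -8, -8, -9, 4]
  [1, 11, 5, -14, 3, 5, -3]
  [15, 31, 21, 0, 8, 7, 11]
  [13, 13, 18, -2, 4, 3, 9]
  [3, 1, 8, -12, -7, -5, -2]
G^⊗3:
  [17, 2, -4, -10, -10, -11, 2]
  [4, 4, 9, -11, -5, -6, 0]
  [0, -2, 4, -15, -11, -8, -5]
  [-6, 4, -2, -21, -4, -2, -10]
  [8, 18, 12, -7, 5, 12, 4]
  [6, 15, 10, -9, 1, 4, 2]
  [-4, 5, -1, -19, -7, -8, -8]
Key observation: the optimum is the walk 5->4->7->2, with weight 7 + 4 + 7 = 18.
Optimal value attained by: walk 5->4->7->2.
Answer: (G^⊗3)[5][2] = 18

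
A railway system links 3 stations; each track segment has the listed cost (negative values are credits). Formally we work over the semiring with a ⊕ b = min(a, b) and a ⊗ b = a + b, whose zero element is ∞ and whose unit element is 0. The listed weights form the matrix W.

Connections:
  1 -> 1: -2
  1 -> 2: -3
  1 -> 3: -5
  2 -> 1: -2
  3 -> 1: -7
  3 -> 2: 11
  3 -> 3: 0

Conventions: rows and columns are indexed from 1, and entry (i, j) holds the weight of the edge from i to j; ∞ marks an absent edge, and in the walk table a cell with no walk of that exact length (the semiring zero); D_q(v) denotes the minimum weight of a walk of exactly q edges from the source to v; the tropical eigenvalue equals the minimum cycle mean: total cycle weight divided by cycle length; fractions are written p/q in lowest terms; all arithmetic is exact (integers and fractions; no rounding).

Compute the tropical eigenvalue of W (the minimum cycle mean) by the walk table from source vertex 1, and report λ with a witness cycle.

q=0: [0, ∞, ∞]
q=1: [-2, -3, -5]
q=2: [-12, -5, -7]
q=3: [-14, -15, -17]
Optimal cycle mean attained by: cycle 1->3->1, total (-5) + (-7), length 2.
Answer: λ = -6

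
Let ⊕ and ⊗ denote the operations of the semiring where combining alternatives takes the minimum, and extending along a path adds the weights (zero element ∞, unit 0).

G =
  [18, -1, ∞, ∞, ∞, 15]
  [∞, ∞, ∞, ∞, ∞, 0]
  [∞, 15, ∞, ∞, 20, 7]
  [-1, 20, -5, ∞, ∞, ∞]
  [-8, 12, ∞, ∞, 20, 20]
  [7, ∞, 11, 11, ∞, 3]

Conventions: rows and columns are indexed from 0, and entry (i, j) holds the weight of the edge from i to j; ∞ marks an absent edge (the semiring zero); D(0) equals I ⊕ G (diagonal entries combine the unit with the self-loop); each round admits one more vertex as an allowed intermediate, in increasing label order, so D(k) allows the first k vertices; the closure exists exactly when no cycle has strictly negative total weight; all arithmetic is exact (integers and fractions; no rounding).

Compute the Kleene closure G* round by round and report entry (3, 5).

D(0):
  [0, -1, ∞, ∞, ∞, 15]
  [∞, 0, ∞, ∞, ∞, 0]
  [∞, 15, 0, ∞, 20, 7]
  [-1, 20, -5, 0, ∞, ∞]
  [-8, 12, ∞, ∞, 0, 20]
  [7, ∞, 11, 11, ∞, 0]
D(1):
  [0, -1, ∞, ∞, ∞, 15]
  [∞, 0, ∞, ∞, ∞, 0]
  [∞, 15, 0, ∞, 20, 7]
  [-1, -2, -5, 0, ∞, 14]
  [-8, -9, ∞, ∞, 0, 7]
  [7, 6, 11, 11, ∞, 0]
D(2):
  [0, -1, ∞, ∞, ∞, -1]
  [∞, 0, ∞, ∞, ∞, 0]
  [∞, 15, 0, ∞, 20, 7]
  [-1, -2, -5, 0, ∞, -2]
  [-8, -9, ∞, ∞, 0, -9]
  [7, 6, 11, 11, ∞, 0]
D(3):
  [0, -1, ∞, ∞, ∞, -1]
  [∞, 0, ∞, ∞, ∞, 0]
  [∞, 15, 0, ∞, 20, 7]
  [-1, -2, -5, 0, 15, -2]
  [-8, -9, ∞, ∞, 0, -9]
  [7, 6, 11, 11, 31, 0]
D(4):
  [0, -1, ∞, ∞, ∞, -1]
  [∞, 0, ∞, ∞, ∞, 0]
  [∞, 15, 0, ∞, 20, 7]
  [-1, -2, -5, 0, 15, -2]
  [-8, -9, ∞, ∞, 0, -9]
  [7, 6, 6, 11, 26, 0]
D(5):
  [0, -1, ∞, ∞, ∞, -1]
  [∞, 0, ∞, ∞, ∞, 0]
  [12, 11, 0, ∞, 20, 7]
  [-1, -2, -5, 0, 15, -2]
  [-8, -9, ∞, ∞, 0, -9]
  [7, 6, 6, 11, 26, 0]
D(6):
  [0, -1, 5, 10, 25, -1]
  [7, 0, 6, 11, 26, 0]
  [12, 11, 0, 18, 20, 7]
  [-1, -2, -5, 0, 15, -2]
  [-8, -9, -3, 2, 0, -9]
  [7, 6, 6, 11, 26, 0]
Answer: G*[3][5] = -2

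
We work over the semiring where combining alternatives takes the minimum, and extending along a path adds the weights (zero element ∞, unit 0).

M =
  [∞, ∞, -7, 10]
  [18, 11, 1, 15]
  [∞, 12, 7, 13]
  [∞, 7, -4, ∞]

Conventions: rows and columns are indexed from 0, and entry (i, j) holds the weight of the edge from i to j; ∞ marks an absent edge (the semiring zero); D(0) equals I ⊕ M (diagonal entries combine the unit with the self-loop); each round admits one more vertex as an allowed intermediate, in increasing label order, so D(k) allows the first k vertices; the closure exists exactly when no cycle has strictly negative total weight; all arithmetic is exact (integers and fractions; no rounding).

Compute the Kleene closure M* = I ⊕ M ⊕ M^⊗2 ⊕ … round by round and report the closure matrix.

D(0):
  [0, ∞, -7, 10]
  [18, 0, 1, 15]
  [∞, 12, 0, 13]
  [∞, 7, -4, 0]
D(1):
  [0, ∞, -7, 10]
  [18, 0, 1, 15]
  [∞, 12, 0, 13]
  [∞, 7, -4, 0]
D(2):
  [0, ∞, -7, 10]
  [18, 0, 1, 15]
  [30, 12, 0, 13]
  [25, 7, -4, 0]
D(3):
  [0, 5, -7, 6]
  [18, 0, 1, 14]
  [30, 12, 0, 13]
  [25, 7, -4, 0]
D(4):
  [0, 5, -7, 6]
  [18, 0, 1, 14]
  [30, 12, 0, 13]
  [25, 7, -4, 0]
Answer: M* = [[0, 5, -7, 6], [18, 0, 1, 14], [30, 12, 0, 13], [25, 7, -4, 0]]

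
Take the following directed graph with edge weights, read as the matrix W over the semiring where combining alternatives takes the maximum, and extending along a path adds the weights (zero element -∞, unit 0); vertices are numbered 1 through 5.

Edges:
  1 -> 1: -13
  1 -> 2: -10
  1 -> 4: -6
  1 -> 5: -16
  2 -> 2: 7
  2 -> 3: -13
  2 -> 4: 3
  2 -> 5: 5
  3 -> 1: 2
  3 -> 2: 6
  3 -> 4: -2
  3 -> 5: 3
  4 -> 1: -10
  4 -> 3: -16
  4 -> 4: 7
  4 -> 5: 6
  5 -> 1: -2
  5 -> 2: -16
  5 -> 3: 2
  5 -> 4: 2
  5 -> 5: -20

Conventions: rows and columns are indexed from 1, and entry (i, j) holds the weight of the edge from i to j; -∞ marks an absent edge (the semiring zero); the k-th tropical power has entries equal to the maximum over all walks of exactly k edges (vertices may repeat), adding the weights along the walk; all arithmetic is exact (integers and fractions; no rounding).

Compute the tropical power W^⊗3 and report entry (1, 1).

W^⊗2:
  [-16, -3, -14, 1, 0]
  [3, 14, 7, 10, 12]
  [1, 13, 5, 9, 11]
  [4, -10, 8, 14, 13]
  [4, 8, -14, 9, 8]
W^⊗3:
  [-2, 4, 2, 8, 7]
  [10, 21, 14, 17, 19]
  [9, 20, 13, 16, 18]
  [11, 14, 15, 21, 20]
  [6, 15, 10, 16, 15]
Key observation: the optimum is the walk 1->4->5->1, with weight (-6) + 6 + (-2) = -2.
Optimal value attained by: walk 1->4->5->1.
Answer: (W^⊗3)[1][1] = -2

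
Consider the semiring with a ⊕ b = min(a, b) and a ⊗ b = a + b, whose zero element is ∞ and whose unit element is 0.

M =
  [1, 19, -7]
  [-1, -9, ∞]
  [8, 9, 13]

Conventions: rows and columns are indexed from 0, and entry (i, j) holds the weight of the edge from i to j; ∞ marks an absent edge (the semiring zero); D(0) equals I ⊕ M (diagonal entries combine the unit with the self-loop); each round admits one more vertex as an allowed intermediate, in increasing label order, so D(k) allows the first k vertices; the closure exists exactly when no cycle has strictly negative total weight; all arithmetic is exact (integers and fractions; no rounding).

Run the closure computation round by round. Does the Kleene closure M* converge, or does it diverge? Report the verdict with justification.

Detection: at round 0, diagonal entry (1, 1) turns strictly negative.
Key observation: the cycle 1->1 has total weight (-9), which is strictly negative.
Answer: DIVERGES — negative cycle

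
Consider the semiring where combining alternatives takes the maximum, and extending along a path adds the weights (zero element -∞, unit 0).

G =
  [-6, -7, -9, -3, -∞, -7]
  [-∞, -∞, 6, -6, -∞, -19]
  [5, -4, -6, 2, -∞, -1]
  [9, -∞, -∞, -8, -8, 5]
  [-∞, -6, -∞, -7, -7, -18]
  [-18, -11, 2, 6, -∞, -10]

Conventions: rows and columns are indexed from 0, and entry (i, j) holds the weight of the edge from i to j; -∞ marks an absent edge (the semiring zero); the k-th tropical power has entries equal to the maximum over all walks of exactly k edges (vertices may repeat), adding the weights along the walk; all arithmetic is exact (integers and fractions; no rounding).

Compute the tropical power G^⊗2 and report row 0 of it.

G^⊗2:
  [6, -13, -1, -1, -11, 2]
  [11, 2, 0, 8, -14, 5]
  [11, -2, 2, 5, -6, 7]
  [3, 2, 7, 11, -15, 2]
  [2, -13, 0, -12, -14, -2]
  [15, -2, -4, 4, -2, 11]
Answer: row 0 of G^⊗2 = [6, -13, -1, -1, -11, 2]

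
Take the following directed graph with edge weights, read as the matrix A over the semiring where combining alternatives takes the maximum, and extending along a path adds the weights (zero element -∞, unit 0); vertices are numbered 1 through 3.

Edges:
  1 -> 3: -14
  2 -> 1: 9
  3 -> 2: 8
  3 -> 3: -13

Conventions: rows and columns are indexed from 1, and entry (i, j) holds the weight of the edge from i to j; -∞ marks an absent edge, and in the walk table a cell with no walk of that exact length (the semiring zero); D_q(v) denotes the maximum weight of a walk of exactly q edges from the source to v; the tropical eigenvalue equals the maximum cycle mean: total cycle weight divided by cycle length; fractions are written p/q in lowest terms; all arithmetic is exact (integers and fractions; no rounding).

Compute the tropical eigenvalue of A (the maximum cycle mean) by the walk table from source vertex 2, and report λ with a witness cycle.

q=0: [-∞, 0, -∞]
q=1: [9, -∞, -∞]
q=2: [-∞, -∞, -5]
q=3: [-∞, 3, -18]
Optimal cycle mean attained by: cycle 1->3->2->1, total (-14) + 8 + 9, length 3.
Answer: λ = 1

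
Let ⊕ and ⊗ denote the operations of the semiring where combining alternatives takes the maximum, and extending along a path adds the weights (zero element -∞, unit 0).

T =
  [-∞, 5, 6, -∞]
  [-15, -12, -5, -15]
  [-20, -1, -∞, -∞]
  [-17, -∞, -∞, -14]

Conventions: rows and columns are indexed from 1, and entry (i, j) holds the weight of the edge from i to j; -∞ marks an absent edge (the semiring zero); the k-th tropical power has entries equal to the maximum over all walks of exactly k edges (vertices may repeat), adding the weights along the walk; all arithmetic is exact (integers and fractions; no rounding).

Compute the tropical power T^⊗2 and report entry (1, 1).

T^⊗2:
  [-10, 5, 0, -10]
  [-25, -6, -9, -27]
  [-16, -13, -6, -16]
  [-31, -12, -11, -28]
Key observation: the optimum is the walk 1->2->1, with weight 5 + (-15) = -10.
Optimal value attained by: walk 1->2->1.
Answer: (T^⊗2)[1][1] = -10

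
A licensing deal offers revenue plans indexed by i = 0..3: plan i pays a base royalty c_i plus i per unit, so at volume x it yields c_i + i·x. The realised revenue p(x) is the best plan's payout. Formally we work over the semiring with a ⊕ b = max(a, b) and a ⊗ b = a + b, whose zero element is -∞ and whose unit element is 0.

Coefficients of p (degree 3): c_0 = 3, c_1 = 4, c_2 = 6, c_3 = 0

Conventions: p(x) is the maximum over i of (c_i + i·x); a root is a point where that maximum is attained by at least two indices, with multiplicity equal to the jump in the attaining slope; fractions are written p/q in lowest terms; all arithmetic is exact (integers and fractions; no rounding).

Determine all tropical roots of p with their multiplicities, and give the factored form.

hull edge (i=0, c=3) to (i=2, c=6): slope 3/2, span 2
hull edge (i=2, c=6) to (i=3, c=0): slope -6, span 1
Factored form: p(x) = 0 ⊗ (x ⊕ (-3/2)) ⊗ (x ⊕ (-3/2)) ⊗ (x ⊕ 6)
Answer: roots = -3/2 (mult 2), 6 (mult 1)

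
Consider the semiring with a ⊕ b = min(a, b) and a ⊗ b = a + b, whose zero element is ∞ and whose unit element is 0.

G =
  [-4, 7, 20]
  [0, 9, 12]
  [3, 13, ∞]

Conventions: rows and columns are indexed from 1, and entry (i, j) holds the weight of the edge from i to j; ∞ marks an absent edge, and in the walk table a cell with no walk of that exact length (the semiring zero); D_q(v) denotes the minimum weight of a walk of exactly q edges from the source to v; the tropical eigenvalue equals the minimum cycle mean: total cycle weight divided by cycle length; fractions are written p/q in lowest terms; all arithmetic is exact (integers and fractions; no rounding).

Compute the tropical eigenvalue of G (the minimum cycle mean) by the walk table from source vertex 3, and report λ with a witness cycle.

q=0: [∞, ∞, 0]
q=1: [3, 13, ∞]
q=2: [-1, 10, 23]
q=3: [-5, 6, 19]
Optimal cycle mean attained by: cycle 1->1, total (-4), length 1.
Answer: λ = -4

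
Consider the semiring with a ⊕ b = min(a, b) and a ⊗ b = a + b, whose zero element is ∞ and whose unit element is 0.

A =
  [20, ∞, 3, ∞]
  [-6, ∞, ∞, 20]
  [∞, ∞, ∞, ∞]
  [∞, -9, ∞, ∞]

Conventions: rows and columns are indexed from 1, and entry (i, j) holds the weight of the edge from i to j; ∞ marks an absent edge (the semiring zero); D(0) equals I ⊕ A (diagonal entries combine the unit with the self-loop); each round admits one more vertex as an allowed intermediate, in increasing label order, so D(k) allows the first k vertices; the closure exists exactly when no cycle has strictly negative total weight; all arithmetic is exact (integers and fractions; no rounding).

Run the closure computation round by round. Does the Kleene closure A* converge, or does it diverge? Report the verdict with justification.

D(0):
  [0, ∞, 3, ∞]
  [-6, 0, ∞, 20]
  [∞, ∞, 0, ∞]
  [∞, -9, ∞, 0]
D(1):
  [0, ∞, 3, ∞]
  [-6, 0, -3, 20]
  [∞, ∞, 0, ∞]
  [∞, -9, ∞, 0]
D(2):
  [0, ∞, 3, ∞]
  [-6, 0, -3, 20]
  [∞, ∞, 0, ∞]
  [-15, -9, -12, 0]
D(3):
  [0, ∞, 3, ∞]
  [-6, 0, -3, 20]
  [∞, ∞, 0, ∞]
  [-15, -9, -12, 0]
D(4):
  [0, ∞, 3, ∞]
  [-6, 0, -3, 20]
  [∞, ∞, 0, ∞]
  [-15, -9, -12, 0]
Key observation: every diagonal entry stays at the unit through all rounds, so no improving cycle exists.
Answer: CONVERGES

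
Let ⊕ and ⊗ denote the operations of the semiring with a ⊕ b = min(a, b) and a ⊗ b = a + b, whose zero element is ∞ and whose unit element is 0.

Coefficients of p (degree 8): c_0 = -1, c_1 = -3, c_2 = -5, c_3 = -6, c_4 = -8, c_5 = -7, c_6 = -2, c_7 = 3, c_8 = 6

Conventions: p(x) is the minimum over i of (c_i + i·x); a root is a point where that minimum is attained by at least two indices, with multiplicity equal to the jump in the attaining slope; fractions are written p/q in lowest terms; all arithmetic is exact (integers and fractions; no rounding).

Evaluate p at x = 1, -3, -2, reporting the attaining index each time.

p(1) = min(-1+0·1=-1, -3+1·1=-2, -5+2·1=-3, -6+3·1=-3, -8+4·1=-4, -7+5·1=-2, -2+6·1=4, 3+7·1=10, 6+8·1=14) = -4 (attained by i=4)
p(-3) = min(-1+0·(-3)=-1, -3+1·(-3)=-6, -5+2·(-3)=-11, -6+3·(-3)=-15, -8+4·(-3)=-20, -7+5·(-3)=-22, -2+6·(-3)=-20, 3+7·(-3)=-18, 6+8·(-3)=-18) = -22 (attained by i=5)
p(-2) = min(-1+0·(-2)=-1, -3+1·(-2)=-5, -5+2·(-2)=-9, -6+3·(-2)=-12, -8+4·(-2)=-16, -7+5·(-2)=-17, -2+6·(-2)=-14, 3+7·(-2)=-11, 6+8·(-2)=-10) = -17 (attained by i=5)
Answer: p(1) = -4; p(-3) = -22; p(-2) = -17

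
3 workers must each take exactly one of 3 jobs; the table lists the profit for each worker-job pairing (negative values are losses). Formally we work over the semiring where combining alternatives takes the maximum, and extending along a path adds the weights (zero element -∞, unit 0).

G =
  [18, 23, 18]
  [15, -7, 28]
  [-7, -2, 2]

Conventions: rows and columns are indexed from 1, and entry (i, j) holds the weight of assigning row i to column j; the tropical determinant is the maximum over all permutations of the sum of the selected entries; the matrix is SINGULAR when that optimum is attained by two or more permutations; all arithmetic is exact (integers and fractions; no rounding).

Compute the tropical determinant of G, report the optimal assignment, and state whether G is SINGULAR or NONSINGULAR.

σ = (1, 2, 3): 18 + (-7) + 2 = 13
σ = (1, 3, 2): 18 + 28 + (-2) = 44
σ = (2, 1, 3): 23 + 15 + 2 = 40
σ = (2, 3, 1): 23 + 28 + (-7) = 44
σ = (3, 1, 2): 18 + 15 + (-2) = 31
σ = (3, 2, 1): 18 + (-7) + (-7) = 4
Optimal value attained by: σ = (1, 3, 2).
Answer: det⊕(G) = 44; verdict: SINGULAR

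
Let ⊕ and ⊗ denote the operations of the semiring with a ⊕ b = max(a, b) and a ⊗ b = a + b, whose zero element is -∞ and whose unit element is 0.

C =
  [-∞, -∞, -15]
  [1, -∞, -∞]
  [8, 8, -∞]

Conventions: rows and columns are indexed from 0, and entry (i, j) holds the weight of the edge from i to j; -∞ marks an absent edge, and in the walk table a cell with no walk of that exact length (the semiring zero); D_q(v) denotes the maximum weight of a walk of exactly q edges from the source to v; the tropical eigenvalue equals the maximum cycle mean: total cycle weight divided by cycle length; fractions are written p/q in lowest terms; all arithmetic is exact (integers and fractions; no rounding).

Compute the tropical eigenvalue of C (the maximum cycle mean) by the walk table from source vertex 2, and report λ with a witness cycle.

q=0: [-∞, -∞, 0]
q=1: [8, 8, -∞]
q=2: [9, -∞, -7]
q=3: [1, 1, -6]
Optimal cycle mean attained by: cycle 0->2->1->0, total (-15) + 8 + 1, length 3.
Answer: λ = -2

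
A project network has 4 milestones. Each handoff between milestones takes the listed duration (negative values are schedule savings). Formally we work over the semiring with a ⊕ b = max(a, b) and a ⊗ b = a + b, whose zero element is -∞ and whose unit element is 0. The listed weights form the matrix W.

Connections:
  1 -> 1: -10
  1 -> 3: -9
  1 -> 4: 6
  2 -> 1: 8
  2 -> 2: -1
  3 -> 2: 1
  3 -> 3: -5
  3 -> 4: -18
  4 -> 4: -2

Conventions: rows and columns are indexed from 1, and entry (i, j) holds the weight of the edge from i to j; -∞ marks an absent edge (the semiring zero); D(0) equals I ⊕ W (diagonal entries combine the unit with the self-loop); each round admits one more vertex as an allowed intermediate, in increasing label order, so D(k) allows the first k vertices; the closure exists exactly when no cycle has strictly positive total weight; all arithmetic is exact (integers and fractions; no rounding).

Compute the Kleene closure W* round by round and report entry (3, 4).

D(0):
  [0, -∞, -9, 6]
  [8, 0, -∞, -∞]
  [-∞, 1, 0, -18]
  [-∞, -∞, -∞, 0]
D(1):
  [0, -∞, -9, 6]
  [8, 0, -1, 14]
  [-∞, 1, 0, -18]
  [-∞, -∞, -∞, 0]
D(2):
  [0, -∞, -9, 6]
  [8, 0, -1, 14]
  [9, 1, 0, 15]
  [-∞, -∞, -∞, 0]
D(3):
  [0, -8, -9, 6]
  [8, 0, -1, 14]
  [9, 1, 0, 15]
  [-∞, -∞, -∞, 0]
D(4):
  [0, -8, -9, 6]
  [8, 0, -1, 14]
  [9, 1, 0, 15]
  [-∞, -∞, -∞, 0]
Answer: W*[3][4] = 15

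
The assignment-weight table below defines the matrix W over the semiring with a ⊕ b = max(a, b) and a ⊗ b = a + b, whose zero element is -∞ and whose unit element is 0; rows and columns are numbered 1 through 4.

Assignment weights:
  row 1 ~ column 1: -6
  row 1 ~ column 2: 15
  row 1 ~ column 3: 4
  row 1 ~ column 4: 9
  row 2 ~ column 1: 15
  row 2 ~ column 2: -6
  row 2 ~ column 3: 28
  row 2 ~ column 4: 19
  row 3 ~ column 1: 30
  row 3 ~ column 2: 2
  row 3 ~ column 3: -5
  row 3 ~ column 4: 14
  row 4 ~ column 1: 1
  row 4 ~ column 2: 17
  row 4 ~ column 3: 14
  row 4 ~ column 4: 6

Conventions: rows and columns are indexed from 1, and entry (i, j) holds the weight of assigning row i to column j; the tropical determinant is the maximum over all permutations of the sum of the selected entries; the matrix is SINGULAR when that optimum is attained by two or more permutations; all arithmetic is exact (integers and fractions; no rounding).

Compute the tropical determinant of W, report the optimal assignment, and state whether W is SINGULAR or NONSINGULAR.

σ = (1, 2, 3, 4): (-6) + (-6) + (-5) + 6 = -11
σ = (1, 2, 4, 3): (-6) + (-6) + 14 + 14 = 16
σ = (1, 3, 2, 4): (-6) + 28 + 2 + 6 = 30
σ = (1, 3, 4, 2): (-6) + 28 + 14 + 17 = 53
σ = (1, 4, 2, 3): (-6) + 19 + 2 + 14 = 29
σ = (1, 4, 3, 2): (-6) + 19 + (-5) + 17 = 25
σ = (2, 1, 3, 4): 15 + 15 + (-5) + 6 = 31
σ = (2, 1, 4, 3): 15 + 15 + 14 + 14 = 58
σ = (2, 3, 1, 4): 15 + 28 + 30 + 6 = 79
σ = (2, 3, 4, 1): 15 + 28 + 14 + 1 = 58
σ = (2, 4, 1, 3): 15 + 19 + 30 + 14 = 78
σ = (2, 4, 3, 1): 15 + 19 + (-5) + 1 = 30
σ = (3, 1, 2, 4): 4 + 15 + 2 + 6 = 27
σ = (3, 1, 4, 2): 4 + 15 + 14 + 17 = 50
σ = (3, 2, 1, 4): 4 + (-6) + 30 + 6 = 34
σ = (3, 2, 4, 1): 4 + (-6) + 14 + 1 = 13
σ = (3, 4, 1, 2): 4 + 19 + 30 + 17 = 70
σ = (3, 4, 2, 1): 4 + 19 + 2 + 1 = 26
σ = (4, 1, 2, 3): 9 + 15 + 2 + 14 = 40
σ = (4, 1, 3, 2): 9 + 15 + (-5) + 17 = 36
σ = (4, 2, 1, 3): 9 + (-6) + 30 + 14 = 47
σ = (4, 2, 3, 1): 9 + (-6) + (-5) + 1 = -1
σ = (4, 3, 1, 2): 9 + 28 + 30 + 17 = 84
σ = (4, 3, 2, 1): 9 + 28 + 2 + 1 = 40
Optimal value attained by: σ = (4, 3, 1, 2).
Answer: det⊕(W) = 84; verdict: NONSINGULAR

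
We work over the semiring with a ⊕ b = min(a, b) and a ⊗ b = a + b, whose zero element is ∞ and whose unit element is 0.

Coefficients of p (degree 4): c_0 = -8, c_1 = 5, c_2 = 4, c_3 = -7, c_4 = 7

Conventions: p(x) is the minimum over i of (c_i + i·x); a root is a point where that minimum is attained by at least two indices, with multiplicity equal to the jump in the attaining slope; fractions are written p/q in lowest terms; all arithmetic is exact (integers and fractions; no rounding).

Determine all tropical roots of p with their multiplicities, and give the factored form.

hull edge (i=0, c=-8) to (i=3, c=-7): slope 1/3, span 3
hull edge (i=3, c=-7) to (i=4, c=7): slope 14, span 1
Factored form: p(x) = 7 ⊗ (x ⊕ (-14)) ⊗ (x ⊕ (-1/3)) ⊗ (x ⊕ (-1/3)) ⊗ (x ⊕ (-1/3))
Answer: roots = -14 (mult 1), -1/3 (mult 3)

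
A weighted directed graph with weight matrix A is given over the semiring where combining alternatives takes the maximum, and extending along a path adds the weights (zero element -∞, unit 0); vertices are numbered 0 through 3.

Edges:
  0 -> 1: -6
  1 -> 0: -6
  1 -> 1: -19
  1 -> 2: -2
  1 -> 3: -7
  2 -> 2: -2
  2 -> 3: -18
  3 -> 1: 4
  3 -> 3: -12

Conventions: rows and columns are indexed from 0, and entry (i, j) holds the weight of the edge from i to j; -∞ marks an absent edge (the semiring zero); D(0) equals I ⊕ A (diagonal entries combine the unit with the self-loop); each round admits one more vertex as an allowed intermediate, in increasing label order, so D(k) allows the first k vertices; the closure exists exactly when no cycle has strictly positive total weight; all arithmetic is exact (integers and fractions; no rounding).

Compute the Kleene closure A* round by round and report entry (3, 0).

D(0):
  [0, -6, -∞, -∞]
  [-6, 0, -2, -7]
  [-∞, -∞, 0, -18]
  [-∞, 4, -∞, 0]
D(1):
  [0, -6, -∞, -∞]
  [-6, 0, -2, -7]
  [-∞, -∞, 0, -18]
  [-∞, 4, -∞, 0]
D(2):
  [0, -6, -8, -13]
  [-6, 0, -2, -7]
  [-∞, -∞, 0, -18]
  [-2, 4, 2, 0]
D(3):
  [0, -6, -8, -13]
  [-6, 0, -2, -7]
  [-∞, -∞, 0, -18]
  [-2, 4, 2, 0]
D(4):
  [0, -6, -8, -13]
  [-6, 0, -2, -7]
  [-20, -14, 0, -18]
  [-2, 4, 2, 0]
Answer: A*[3][0] = -2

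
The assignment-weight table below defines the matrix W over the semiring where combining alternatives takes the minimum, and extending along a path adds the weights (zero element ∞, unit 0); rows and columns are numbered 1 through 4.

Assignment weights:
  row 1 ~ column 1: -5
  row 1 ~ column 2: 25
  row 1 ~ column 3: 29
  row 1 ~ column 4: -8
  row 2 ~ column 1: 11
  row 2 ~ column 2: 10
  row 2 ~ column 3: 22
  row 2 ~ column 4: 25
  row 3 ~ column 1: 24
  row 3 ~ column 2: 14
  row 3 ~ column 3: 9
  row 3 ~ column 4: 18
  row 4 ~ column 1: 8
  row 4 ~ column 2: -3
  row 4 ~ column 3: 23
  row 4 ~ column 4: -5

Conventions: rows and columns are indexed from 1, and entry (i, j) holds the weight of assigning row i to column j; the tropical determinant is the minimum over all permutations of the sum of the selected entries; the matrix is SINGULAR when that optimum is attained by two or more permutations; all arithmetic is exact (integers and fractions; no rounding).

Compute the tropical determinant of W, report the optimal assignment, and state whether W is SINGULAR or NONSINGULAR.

σ = (1, 2, 3, 4): (-5) + 10 + 9 + (-5) = 9
σ = (1, 2, 4, 3): (-5) + 10 + 18 + 23 = 46
σ = (1, 3, 2, 4): (-5) + 22 + 14 + (-5) = 26
σ = (1, 3, 4, 2): (-5) + 22 + 18 + (-3) = 32
σ = (1, 4, 2, 3): (-5) + 25 + 14 + 23 = 57
σ = (1, 4, 3, 2): (-5) + 25 + 9 + (-3) = 26
σ = (2, 1, 3, 4): 25 + 11 + 9 + (-5) = 40
σ = (2, 1, 4, 3): 25 + 11 + 18 + 23 = 77
σ = (2, 3, 1, 4): 25 + 22 + 24 + (-5) = 66
σ = (2, 3, 4, 1): 25 + 22 + 18 + 8 = 73
σ = (2, 4, 1, 3): 25 + 25 + 24 + 23 = 97
σ = (2, 4, 3, 1): 25 + 25 + 9 + 8 = 67
σ = (3, 1, 2, 4): 29 + 11 + 14 + (-5) = 49
σ = (3, 1, 4, 2): 29 + 11 + 18 + (-3) = 55
σ = (3, 2, 1, 4): 29 + 10 + 24 + (-5) = 58
σ = (3, 2, 4, 1): 29 + 10 + 18 + 8 = 65
σ = (3, 4, 1, 2): 29 + 25 + 24 + (-3) = 75
σ = (3, 4, 2, 1): 29 + 25 + 14 + 8 = 76
σ = (4, 1, 2, 3): (-8) + 11 + 14 + 23 = 40
σ = (4, 1, 3, 2): (-8) + 11 + 9 + (-3) = 9
σ = (4, 2, 1, 3): (-8) + 10 + 24 + 23 = 49
σ = (4, 2, 3, 1): (-8) + 10 + 9 + 8 = 19
σ = (4, 3, 1, 2): (-8) + 22 + 24 + (-3) = 35
σ = (4, 3, 2, 1): (-8) + 22 + 14 + 8 = 36
Optimal value attained by: σ = (1, 2, 3, 4).
Answer: det⊕(W) = 9; verdict: SINGULAR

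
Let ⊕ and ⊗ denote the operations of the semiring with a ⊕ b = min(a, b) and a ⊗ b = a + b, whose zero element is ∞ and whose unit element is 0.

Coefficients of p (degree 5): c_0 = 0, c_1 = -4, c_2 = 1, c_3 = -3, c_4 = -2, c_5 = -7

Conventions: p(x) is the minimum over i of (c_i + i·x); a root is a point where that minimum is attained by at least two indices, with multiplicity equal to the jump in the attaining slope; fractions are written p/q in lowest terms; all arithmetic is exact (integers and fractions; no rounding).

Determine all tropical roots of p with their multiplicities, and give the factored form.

hull edge (i=0, c=0) to (i=1, c=-4): slope -4, span 1
hull edge (i=1, c=-4) to (i=5, c=-7): slope -3/4, span 4
Factored form: p(x) = -7 ⊗ (x ⊕ 3/4) ⊗ (x ⊕ 3/4) ⊗ (x ⊕ 3/4) ⊗ (x ⊕ 3/4) ⊗ (x ⊕ 4)
Answer: roots = 3/4 (mult 4), 4 (mult 1)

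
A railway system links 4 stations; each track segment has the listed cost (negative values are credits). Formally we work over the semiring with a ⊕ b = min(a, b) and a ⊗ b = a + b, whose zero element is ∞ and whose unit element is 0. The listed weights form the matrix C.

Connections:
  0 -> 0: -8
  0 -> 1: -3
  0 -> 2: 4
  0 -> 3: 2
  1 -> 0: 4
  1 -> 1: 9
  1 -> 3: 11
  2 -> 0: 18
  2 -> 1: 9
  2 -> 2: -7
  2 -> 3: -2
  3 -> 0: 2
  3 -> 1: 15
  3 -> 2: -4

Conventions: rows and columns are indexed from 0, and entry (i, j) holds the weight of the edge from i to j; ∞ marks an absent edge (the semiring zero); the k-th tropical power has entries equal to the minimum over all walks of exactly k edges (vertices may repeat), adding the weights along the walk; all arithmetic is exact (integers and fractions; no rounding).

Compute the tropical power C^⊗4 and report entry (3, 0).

C^⊗2:
  [-16, -11, -4, -6]
  [-4, 1, 7, 6]
  [0, 2, -14, -9]
  [-6, -1, -11, -6]
C^⊗3:
  [-24, -19, -12, -14]
  [-12, -7, 0, -2]
  [-8, -5, -21, -16]
  [-14, -9, -18, -13]
C^⊗4:
  [-32, -27, -20, -22]
  [-20, -15, -8, -10]
  [-16, -12, -28, -23]
  [-22, -17, -25, -20]
Key observation: the optimum is the walk 3->0->0->0->0, with weight 2 + (-8) + (-8) + (-8) = -22.
Optimal value attained by: walk 3->0->0->0->0.
Answer: (C^⊗4)[3][0] = -22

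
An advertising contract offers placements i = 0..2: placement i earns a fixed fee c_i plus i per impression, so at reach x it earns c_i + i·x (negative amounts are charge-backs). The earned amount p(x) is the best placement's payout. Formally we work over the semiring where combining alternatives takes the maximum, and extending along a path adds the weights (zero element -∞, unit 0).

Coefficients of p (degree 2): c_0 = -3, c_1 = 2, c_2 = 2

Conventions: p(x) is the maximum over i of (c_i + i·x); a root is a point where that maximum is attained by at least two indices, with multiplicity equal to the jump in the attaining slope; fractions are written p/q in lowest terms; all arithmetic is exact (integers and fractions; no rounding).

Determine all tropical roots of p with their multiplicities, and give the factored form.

hull edge (i=0, c=-3) to (i=1, c=2): slope 5, span 1
hull edge (i=1, c=2) to (i=2, c=2): slope 0, span 1
Factored form: p(x) = 2 ⊗ (x ⊕ (-5)) ⊗ (x ⊕ 0)
Answer: roots = -5 (mult 1), 0 (mult 1)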